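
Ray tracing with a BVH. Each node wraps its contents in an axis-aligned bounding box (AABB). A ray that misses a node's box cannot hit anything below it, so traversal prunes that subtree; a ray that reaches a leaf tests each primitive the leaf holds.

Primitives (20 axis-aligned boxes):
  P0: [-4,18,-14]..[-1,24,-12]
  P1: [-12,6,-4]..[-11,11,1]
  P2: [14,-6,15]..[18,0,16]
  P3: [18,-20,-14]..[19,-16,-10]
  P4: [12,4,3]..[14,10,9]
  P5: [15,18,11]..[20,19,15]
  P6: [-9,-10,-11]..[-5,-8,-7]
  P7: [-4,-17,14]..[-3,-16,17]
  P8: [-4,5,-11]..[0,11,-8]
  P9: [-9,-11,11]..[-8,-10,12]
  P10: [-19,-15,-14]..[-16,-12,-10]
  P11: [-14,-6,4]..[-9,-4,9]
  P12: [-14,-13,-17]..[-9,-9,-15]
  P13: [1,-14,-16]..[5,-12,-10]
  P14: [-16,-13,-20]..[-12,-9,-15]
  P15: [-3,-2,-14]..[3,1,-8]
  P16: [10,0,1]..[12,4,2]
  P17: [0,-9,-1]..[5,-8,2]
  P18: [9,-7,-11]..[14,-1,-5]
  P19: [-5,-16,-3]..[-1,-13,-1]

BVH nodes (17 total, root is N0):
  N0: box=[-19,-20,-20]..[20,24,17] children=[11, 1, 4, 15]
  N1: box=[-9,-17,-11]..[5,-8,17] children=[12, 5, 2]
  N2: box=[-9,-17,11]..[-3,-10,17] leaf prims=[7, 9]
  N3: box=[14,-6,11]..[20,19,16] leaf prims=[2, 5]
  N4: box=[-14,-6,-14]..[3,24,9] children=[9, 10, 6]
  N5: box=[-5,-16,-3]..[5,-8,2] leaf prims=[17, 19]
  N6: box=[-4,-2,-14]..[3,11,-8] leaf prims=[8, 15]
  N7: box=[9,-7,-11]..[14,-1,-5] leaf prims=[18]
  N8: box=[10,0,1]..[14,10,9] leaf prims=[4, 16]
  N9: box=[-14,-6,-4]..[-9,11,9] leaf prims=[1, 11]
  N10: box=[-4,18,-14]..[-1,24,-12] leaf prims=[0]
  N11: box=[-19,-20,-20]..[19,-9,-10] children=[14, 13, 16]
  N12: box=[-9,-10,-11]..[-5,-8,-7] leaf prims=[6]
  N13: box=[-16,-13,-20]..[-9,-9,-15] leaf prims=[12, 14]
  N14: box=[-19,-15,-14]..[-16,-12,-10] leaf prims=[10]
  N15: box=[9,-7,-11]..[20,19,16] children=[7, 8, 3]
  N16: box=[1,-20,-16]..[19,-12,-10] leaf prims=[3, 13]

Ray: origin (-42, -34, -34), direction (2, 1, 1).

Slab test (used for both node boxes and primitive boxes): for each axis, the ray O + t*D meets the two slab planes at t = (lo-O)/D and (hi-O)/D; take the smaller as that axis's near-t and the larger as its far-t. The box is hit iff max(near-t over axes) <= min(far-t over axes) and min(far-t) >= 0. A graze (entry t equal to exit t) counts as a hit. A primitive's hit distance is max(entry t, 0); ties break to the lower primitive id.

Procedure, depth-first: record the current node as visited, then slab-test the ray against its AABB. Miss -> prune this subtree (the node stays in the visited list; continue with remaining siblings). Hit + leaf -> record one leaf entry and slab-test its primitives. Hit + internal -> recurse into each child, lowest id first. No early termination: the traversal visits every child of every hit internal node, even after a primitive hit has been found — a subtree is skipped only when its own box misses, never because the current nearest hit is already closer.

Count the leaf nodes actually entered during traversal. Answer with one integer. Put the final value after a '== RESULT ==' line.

Walk:
N0 x:[23/2,31] y:[14,58] z:[14,51] -> hit [14,31], descend [1, 4, 11, 15]
  N1 x:[33/2,47/2] y:[17,26] z:[23,51] -> hit [23,47/2], descend [2, 5, 12]
    N2 x:[33/2,39/2] y:[17,24] z:[45,51] -> miss, prune
    N5 x:[37/2,47/2] y:[18,26] z:[31,36] -> miss, prune
    N12 x:[33/2,37/2] y:[24,26] z:[23,27] -> miss, prune
  N4 x:[14,45/2] y:[28,58] z:[20,43] -> miss, prune
  N11 x:[23/2,61/2] y:[14,25] z:[14,24] -> hit [14,24], descend [13, 14, 16]
    N13 x:[13,33/2] y:[21,25] z:[14,19] -> miss, prune
    N14 x:[23/2,13] y:[19,22] z:[20,24] -> miss, prune
    N16 x:[43/2,61/2] y:[14,22] z:[18,24] -> hit [43/2,22] leaf, test {P3(miss), P13@t=43/2}
  N15 x:[51/2,31] y:[27,53] z:[23,50] -> hit [27,31], descend [3, 7, 8]
    N3 x:[28,31] y:[28,53] z:[45,50] -> miss, prune
    N7 x:[51/2,28] y:[27,33] z:[23,29] -> hit [27,28] leaf, test {P18@t=27}
    N8 x:[26,28] y:[34,44] z:[35,43] -> miss, prune

order=[0, 1, 2, 5, 12, 4, 11, 13, 14, 16, 15, 3, 7, 8]  |boxes|=14  |leaves|=2  hit=P13

== RESULT ==
2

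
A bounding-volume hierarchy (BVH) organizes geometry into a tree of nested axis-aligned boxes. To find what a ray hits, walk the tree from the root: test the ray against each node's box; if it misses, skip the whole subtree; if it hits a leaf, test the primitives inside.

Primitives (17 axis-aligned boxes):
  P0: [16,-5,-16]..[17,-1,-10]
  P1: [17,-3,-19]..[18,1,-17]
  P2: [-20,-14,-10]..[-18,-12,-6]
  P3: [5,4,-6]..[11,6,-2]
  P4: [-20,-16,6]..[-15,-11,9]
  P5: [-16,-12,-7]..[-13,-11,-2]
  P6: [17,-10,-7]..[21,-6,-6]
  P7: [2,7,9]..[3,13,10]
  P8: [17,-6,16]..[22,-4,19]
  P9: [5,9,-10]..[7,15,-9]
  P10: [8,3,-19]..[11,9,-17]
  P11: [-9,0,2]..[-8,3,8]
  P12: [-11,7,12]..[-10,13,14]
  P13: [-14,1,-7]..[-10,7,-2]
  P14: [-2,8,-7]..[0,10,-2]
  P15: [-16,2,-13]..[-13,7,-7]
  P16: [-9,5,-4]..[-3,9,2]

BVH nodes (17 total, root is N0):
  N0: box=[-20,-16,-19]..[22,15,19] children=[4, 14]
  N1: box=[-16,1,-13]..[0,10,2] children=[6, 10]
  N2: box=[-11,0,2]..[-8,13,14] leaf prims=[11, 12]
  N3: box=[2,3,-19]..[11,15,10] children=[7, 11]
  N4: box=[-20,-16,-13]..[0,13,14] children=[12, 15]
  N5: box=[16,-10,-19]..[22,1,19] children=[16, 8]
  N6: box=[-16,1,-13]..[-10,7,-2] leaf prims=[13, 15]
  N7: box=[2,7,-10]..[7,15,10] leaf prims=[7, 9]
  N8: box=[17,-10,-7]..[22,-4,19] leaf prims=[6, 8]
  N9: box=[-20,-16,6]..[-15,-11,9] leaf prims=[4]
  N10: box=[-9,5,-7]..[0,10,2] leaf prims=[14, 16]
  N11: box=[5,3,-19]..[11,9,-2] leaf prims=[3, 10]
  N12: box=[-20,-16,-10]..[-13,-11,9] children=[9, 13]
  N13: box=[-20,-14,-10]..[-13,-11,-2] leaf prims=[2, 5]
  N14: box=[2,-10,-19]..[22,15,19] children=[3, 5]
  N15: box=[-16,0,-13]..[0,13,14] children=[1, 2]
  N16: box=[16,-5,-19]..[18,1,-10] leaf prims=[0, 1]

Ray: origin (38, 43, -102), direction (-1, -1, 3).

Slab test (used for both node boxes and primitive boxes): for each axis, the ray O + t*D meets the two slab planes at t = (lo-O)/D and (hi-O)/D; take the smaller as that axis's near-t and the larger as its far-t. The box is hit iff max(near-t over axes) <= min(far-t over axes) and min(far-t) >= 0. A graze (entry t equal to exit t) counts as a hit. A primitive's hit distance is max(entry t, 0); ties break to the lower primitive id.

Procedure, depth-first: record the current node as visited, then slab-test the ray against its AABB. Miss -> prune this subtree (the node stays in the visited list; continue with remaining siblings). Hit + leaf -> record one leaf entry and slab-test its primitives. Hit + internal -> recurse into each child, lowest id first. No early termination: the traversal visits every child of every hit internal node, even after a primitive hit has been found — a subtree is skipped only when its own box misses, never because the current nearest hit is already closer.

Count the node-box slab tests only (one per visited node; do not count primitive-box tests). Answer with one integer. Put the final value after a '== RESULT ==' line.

Traverse from the root:
N0 x:[16,58] y:[28,59] z:[83/3,121/3] -> hit [28,121/3], descend [4, 14]
  N4 x:[38,58] y:[30,59] z:[89/3,116/3] -> hit [38,116/3], descend [12, 15]
    N12 x:[51,58] y:[54,59] z:[92/3,37] -> miss, prune
    N15 x:[38,54] y:[30,43] z:[89/3,116/3] -> hit [38,116/3], descend [1, 2]
      N1 x:[38,54] y:[33,42] z:[89/3,104/3] -> miss, prune
      N2 x:[46,49] y:[30,43] z:[104/3,116/3] -> miss, prune
  N14 x:[16,36] y:[28,53] z:[83/3,121/3] -> hit [28,36], descend [3, 5]
    N3 x:[27,36] y:[28,40] z:[83/3,112/3] -> hit [28,36], descend [7, 11]
      N7 x:[31,36] y:[28,36] z:[92/3,112/3] -> hit [31,36] leaf, test {P7(miss), P9@t=31}
      N11 x:[27,33] y:[34,40] z:[83/3,100/3] -> miss, prune
    N5 x:[16,22] y:[42,53] z:[83/3,121/3] -> miss, prune

Summary -> nodes [0, 4, 12, 15, 1, 2, 14, 3, 7, 11, 5]; box-tests=11; leaf-entries=1; first=P9

== RESULT ==
11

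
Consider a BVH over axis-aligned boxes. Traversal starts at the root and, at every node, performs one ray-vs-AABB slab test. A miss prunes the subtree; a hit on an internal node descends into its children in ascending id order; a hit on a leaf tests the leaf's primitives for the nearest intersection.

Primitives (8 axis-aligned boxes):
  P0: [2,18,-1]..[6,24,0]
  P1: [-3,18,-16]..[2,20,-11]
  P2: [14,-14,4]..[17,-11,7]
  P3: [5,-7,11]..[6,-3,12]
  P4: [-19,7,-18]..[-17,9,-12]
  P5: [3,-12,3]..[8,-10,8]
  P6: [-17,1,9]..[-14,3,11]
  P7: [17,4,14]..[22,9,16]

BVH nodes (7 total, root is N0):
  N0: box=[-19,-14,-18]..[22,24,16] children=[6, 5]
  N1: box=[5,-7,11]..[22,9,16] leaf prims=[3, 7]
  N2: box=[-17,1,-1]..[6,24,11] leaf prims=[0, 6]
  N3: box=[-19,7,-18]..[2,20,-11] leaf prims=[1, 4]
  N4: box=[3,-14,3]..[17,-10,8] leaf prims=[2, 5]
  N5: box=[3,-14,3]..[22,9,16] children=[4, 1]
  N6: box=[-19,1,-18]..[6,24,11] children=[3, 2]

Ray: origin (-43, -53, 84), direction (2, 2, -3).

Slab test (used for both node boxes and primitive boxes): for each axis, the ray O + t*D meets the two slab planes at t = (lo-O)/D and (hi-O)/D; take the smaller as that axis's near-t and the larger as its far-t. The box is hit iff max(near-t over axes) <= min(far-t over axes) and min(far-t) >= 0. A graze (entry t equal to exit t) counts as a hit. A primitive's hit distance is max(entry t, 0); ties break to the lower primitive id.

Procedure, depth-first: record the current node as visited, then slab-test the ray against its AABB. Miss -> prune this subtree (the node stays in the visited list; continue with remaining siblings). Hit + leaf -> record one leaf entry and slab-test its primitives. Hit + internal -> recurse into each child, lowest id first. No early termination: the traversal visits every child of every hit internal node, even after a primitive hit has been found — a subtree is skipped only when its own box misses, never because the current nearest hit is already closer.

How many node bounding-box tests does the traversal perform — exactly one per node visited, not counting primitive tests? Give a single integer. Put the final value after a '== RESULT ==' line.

Walk:
N0 x:[12,65/2] y:[39/2,77/2] z:[68/3,34] -> hit [68/3,65/2], descend [5, 6]
  N5 x:[23,65/2] y:[39/2,31] z:[68/3,27] -> hit [23,27], descend [1, 4]
    N1 x:[24,65/2] y:[23,31] z:[68/3,73/3] -> hit [24,73/3] leaf, test {P3@t=24, P7(miss)}
    N4 x:[23,30] y:[39/2,43/2] z:[76/3,27] -> miss, prune
  N6 x:[12,49/2] y:[27,77/2] z:[73/3,34] -> miss, prune

5 AABB tests over nodes [0, 5, 1, 4, 6]; 1 leaf entered; closest P3.

== RESULT ==
5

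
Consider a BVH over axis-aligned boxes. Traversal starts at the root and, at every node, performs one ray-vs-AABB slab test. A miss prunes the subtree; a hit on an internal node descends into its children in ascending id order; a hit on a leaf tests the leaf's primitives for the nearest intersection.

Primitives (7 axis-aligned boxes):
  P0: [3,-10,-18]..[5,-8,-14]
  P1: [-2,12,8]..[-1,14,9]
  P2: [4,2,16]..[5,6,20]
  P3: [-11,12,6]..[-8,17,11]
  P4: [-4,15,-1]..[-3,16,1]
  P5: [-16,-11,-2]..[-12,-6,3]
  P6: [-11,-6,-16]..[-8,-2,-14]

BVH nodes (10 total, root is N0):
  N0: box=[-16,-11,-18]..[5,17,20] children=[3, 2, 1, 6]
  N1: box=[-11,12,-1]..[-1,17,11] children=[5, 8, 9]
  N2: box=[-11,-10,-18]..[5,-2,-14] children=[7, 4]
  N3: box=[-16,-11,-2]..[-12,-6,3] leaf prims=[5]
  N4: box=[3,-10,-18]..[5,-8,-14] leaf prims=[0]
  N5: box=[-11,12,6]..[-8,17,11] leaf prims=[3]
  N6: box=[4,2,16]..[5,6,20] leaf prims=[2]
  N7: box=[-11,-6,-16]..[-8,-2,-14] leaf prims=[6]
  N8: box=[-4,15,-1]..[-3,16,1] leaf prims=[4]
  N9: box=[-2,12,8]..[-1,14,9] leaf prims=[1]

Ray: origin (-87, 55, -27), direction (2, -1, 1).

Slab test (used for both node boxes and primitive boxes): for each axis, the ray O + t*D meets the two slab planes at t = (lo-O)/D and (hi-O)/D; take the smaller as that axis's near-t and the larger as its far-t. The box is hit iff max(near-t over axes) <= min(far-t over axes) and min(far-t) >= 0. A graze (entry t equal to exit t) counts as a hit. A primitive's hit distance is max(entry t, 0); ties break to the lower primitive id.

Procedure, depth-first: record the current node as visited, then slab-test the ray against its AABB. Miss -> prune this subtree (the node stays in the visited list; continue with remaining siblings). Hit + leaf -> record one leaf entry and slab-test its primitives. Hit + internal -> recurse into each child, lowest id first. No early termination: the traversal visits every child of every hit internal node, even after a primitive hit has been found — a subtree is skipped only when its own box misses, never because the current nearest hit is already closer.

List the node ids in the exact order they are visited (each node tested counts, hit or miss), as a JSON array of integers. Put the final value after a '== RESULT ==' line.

Walk:
N0 x:[71/2,46] y:[38,66] z:[9,47] -> hit [38,46], descend [1, 2, 3, 6]
  N1 x:[38,43] y:[38,43] z:[26,38] -> hit [38,38], descend [5, 8, 9]
    N5 x:[38,79/2] y:[38,43] z:[33,38] -> hit [38,38] leaf, test {P3@t=38}
    N8 x:[83/2,42] y:[39,40] z:[26,28] -> miss, prune
    N9 x:[85/2,43] y:[41,43] z:[35,36] -> miss, prune
  N2 x:[38,46] y:[57,65] z:[9,13] -> miss, prune
  N3 x:[71/2,75/2] y:[61,66] z:[25,30] -> miss, prune
  N6 x:[91/2,46] y:[49,53] z:[43,47] -> miss, prune

order=[0, 1, 5, 8, 9, 2, 3, 6]  |boxes|=8  |leaves|=1  hit=P3

== RESULT ==
[0, 1, 5, 8, 9, 2, 3, 6]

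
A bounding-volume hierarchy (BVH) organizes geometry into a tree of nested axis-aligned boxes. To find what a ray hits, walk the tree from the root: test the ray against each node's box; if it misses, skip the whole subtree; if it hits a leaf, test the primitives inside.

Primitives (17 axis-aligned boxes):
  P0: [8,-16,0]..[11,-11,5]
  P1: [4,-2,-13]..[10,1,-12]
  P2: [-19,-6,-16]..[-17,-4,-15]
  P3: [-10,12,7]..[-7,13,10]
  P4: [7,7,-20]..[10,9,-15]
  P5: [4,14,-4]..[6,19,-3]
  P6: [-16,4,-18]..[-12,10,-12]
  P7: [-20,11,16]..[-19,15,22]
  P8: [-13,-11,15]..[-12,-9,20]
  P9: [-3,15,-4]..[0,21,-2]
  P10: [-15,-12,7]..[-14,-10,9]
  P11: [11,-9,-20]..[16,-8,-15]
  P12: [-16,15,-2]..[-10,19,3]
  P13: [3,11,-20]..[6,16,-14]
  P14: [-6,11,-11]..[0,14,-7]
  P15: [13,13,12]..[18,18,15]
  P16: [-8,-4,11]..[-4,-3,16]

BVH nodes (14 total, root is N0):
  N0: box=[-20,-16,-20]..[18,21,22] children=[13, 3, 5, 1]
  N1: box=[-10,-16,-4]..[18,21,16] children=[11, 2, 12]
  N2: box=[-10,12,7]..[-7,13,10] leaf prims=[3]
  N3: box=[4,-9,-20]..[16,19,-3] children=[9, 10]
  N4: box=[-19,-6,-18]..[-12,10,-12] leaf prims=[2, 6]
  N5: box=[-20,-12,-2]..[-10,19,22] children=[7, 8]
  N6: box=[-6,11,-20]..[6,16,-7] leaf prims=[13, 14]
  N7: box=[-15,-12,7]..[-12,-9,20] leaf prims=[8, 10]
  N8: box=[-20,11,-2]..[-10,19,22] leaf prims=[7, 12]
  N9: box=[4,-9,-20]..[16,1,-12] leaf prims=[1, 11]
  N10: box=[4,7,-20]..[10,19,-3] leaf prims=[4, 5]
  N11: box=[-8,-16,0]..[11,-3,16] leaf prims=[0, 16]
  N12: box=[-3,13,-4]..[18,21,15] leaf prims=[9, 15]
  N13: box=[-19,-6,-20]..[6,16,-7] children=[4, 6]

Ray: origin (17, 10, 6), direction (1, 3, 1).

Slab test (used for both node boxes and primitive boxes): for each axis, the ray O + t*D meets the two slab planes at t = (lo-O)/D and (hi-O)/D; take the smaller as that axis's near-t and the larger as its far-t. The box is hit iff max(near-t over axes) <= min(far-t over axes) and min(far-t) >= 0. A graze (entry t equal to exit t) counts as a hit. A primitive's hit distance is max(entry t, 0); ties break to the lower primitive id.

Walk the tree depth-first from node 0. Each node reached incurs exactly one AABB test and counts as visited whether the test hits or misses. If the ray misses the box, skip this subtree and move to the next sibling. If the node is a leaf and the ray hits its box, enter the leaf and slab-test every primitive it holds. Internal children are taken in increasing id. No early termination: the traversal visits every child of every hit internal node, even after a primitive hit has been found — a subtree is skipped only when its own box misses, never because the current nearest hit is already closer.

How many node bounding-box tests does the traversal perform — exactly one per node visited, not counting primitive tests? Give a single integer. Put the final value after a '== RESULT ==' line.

Traverse from the root:
N0 x:[-37,1] y:[-26/3,11/3] z:[-26,16] -> hit [-26/3,1], descend [1, 3, 5, 13]
  N1 x:[-27,1] y:[-26/3,11/3] z:[-10,10] -> hit [-26/3,1], descend [2, 11, 12]
    N2 x:[-27,-24] y:[2/3,1] z:[1,4] -> miss, prune
    N11 x:[-25,-6] y:[-26/3,-13/3] z:[-6,10] -> miss, prune
    N12 x:[-20,1] y:[1,11/3] z:[-10,9] -> hit [1,1] leaf, test {P9(miss), P15(miss)}
  N3 x:[-13,-1] y:[-19/3,3] z:[-26,-9] -> miss, prune
  N5 x:[-37,-27] y:[-22/3,3] z:[-8,16] -> miss, prune
  N13 x:[-36,-11] y:[-16/3,2] z:[-26,-13] -> miss, prune

Visited [0, 1, 2, 11, 12, 3, 5, 13]. Tests: 8 box, 1 leaf. Nearest: miss.

== RESULT ==
8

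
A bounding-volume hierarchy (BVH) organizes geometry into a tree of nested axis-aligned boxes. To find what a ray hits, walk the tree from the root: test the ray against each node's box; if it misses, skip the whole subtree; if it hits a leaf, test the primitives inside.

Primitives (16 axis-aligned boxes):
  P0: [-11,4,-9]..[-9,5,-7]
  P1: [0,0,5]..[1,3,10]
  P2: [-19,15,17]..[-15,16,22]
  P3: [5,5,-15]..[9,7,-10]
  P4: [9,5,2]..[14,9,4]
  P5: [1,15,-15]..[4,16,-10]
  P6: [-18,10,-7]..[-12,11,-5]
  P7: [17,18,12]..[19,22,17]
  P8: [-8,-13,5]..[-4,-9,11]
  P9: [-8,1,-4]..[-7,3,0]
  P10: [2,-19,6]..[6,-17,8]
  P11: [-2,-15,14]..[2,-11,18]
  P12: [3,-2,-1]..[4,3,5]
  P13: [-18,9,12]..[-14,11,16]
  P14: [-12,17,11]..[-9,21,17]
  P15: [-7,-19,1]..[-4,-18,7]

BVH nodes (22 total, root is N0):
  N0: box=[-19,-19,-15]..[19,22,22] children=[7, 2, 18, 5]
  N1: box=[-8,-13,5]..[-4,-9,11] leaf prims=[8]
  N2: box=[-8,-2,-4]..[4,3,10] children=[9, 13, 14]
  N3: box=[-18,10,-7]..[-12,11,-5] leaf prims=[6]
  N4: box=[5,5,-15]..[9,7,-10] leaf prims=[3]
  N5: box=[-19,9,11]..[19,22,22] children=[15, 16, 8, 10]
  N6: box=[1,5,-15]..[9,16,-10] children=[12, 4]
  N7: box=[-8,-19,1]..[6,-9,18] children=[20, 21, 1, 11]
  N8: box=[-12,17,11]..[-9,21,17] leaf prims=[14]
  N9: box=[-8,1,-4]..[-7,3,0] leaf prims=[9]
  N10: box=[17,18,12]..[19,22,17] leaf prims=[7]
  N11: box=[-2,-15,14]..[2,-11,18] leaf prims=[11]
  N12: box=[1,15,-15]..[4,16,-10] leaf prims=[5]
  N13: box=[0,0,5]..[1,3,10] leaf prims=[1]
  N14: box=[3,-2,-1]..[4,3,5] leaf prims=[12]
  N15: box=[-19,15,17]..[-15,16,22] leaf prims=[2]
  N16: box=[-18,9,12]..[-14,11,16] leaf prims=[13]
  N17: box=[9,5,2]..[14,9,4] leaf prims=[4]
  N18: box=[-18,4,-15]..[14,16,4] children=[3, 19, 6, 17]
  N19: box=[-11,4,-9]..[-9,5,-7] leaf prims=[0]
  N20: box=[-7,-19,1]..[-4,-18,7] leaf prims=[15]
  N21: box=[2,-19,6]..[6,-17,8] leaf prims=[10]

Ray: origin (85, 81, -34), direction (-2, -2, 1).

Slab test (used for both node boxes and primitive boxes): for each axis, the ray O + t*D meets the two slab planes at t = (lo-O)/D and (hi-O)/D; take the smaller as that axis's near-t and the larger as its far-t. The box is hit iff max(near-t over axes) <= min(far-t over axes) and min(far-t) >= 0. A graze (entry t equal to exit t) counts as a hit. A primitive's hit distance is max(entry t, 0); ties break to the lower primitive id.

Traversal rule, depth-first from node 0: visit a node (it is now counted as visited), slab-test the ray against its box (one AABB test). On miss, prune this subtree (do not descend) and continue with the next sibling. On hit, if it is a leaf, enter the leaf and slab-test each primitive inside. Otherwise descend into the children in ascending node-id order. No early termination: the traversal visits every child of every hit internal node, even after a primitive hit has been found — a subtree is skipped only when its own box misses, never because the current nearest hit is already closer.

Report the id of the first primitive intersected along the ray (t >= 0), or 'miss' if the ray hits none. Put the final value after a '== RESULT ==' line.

Walk:
N0 x:[33,52] y:[59/2,50] z:[19,56] -> hit [33,50], descend [2, 5, 7, 18]
  N2 x:[81/2,93/2] y:[39,83/2] z:[30,44] -> hit [81/2,83/2], descend [9, 13, 14]
    N9 x:[46,93/2] y:[39,40] z:[30,34] -> miss, prune
    N13 x:[42,85/2] y:[39,81/2] z:[39,44] -> miss, prune
    N14 x:[81/2,41] y:[39,83/2] z:[33,39] -> miss, prune
  N5 x:[33,52] y:[59/2,36] z:[45,56] -> miss, prune
  N7 x:[79/2,93/2] y:[45,50] z:[35,52] -> hit [45,93/2], descend [1, 11, 20, 21]
    N1 x:[89/2,93/2] y:[45,47] z:[39,45] -> hit [45,45] leaf, test {P8@t=45}
    N11 x:[83/2,87/2] y:[46,48] z:[48,52] -> miss, prune
    N20 x:[89/2,46] y:[99/2,50] z:[35,41] -> miss, prune
    N21 x:[79/2,83/2] y:[49,50] z:[40,42] -> miss, prune
  N18 x:[71/2,103/2] y:[65/2,77/2] z:[19,38] -> hit [71/2,38], descend [3, 6, 17, 19]
    N3 x:[97/2,103/2] y:[35,71/2] z:[27,29] -> miss, prune
    N6 x:[38,42] y:[65/2,38] z:[19,24] -> miss, prune
    N17 x:[71/2,38] y:[36,38] z:[36,38] -> hit [36,38] leaf, test {P4@t=36}
    N19 x:[47,48] y:[38,77/2] z:[25,27] -> miss, prune

Visited [0, 2, 9, 13, 14, 5, 7, 1, 11, 20, 21, 18, 3, 6, 17, 19]. Tests: 16 box, 2 leaf. Nearest: P4.

== RESULT ==
4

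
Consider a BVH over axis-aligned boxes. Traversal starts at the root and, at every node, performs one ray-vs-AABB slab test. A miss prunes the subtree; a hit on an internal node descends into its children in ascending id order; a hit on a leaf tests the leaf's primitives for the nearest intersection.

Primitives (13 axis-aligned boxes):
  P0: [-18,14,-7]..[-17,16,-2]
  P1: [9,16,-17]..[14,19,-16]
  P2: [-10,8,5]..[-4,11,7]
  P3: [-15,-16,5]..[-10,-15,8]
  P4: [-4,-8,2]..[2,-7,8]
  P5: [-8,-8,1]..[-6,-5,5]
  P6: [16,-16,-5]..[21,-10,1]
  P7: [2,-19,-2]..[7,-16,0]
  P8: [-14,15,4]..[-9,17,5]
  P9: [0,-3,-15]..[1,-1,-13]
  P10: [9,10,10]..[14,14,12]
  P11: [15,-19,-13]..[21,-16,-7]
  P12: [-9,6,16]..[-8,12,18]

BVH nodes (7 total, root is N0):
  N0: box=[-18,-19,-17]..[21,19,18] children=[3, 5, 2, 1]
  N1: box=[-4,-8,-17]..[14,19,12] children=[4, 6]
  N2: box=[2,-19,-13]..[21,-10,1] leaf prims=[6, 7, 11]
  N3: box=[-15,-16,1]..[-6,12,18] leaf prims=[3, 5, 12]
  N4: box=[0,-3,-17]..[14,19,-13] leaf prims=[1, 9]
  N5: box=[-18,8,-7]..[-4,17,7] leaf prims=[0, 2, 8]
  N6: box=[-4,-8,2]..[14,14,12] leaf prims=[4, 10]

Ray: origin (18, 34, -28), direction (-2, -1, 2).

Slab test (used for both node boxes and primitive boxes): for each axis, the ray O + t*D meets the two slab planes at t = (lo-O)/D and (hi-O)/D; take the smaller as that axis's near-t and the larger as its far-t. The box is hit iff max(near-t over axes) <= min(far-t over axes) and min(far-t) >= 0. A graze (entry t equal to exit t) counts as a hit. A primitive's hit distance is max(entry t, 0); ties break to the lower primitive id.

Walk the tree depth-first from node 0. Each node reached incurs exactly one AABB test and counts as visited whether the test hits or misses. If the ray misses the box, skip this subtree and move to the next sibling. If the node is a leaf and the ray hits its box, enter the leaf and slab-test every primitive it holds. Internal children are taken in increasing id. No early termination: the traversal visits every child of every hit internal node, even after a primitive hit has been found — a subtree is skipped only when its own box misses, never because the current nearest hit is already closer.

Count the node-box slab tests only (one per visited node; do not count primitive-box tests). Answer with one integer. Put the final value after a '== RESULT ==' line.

Trace the traversal:
N0 x:[-3/2,18] y:[15,53] z:[11/2,23] -> hit [15,18], descend [1, 2, 3, 5]
  N1 x:[2,11] y:[15,42] z:[11/2,20] -> miss, prune
  N2 x:[-3/2,8] y:[44,53] z:[15/2,29/2] -> miss, prune
  N3 x:[12,33/2] y:[22,50] z:[29/2,23] -> miss, prune
  N5 x:[11,18] y:[17,26] z:[21/2,35/2] -> hit [17,35/2] leaf, test {P0(miss), P2(miss), P8(miss)}

Summary -> nodes [0, 1, 2, 3, 5]; box-tests=5; leaf-entries=1; first=miss

== RESULT ==
5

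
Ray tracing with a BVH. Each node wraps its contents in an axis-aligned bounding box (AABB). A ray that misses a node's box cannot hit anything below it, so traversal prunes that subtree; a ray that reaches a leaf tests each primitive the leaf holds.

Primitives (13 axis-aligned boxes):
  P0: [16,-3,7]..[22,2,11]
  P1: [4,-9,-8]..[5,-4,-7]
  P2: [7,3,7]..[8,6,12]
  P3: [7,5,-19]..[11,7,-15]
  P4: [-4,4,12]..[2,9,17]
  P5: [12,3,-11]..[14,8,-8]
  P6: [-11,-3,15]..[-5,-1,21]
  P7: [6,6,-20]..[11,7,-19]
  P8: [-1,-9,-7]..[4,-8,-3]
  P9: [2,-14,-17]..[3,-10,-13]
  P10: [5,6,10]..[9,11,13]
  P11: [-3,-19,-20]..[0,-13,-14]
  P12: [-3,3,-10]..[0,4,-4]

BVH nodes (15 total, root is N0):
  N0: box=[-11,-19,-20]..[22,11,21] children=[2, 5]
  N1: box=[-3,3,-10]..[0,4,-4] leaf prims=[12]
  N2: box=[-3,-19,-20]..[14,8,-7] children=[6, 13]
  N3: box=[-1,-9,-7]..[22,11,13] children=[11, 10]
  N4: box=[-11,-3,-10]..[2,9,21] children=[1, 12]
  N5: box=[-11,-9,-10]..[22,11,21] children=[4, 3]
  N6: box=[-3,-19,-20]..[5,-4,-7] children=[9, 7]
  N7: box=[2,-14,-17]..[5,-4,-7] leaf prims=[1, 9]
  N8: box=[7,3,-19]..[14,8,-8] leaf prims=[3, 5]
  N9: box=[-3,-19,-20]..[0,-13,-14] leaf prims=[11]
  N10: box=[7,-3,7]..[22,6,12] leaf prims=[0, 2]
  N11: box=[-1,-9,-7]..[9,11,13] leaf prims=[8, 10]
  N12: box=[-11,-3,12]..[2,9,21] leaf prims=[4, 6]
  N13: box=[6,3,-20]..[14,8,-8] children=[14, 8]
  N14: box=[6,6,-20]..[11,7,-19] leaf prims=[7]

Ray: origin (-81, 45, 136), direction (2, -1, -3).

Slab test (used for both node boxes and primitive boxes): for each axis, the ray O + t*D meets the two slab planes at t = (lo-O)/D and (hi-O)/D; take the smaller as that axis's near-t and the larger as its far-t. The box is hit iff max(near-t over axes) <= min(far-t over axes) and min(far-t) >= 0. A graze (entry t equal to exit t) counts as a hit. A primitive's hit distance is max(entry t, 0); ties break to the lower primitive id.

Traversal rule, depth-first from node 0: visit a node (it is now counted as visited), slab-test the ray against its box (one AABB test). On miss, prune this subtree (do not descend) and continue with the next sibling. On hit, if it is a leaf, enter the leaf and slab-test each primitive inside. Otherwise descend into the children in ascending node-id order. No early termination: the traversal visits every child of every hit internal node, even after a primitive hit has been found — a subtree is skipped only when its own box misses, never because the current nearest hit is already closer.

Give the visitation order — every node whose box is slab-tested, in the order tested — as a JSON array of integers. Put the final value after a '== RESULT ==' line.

Trace the traversal:
N0 x:[35,103/2] y:[34,64] z:[115/3,52] -> hit [115/3,103/2], descend [2, 5]
  N2 x:[39,95/2] y:[37,64] z:[143/3,52] -> miss, prune
  N5 x:[35,103/2] y:[34,54] z:[115/3,146/3] -> hit [115/3,146/3], descend [3, 4]
    N3 x:[40,103/2] y:[34,54] z:[41,143/3] -> hit [41,143/3], descend [10, 11]
      N10 x:[44,103/2] y:[39,48] z:[124/3,43] -> miss, prune
      N11 x:[40,45] y:[34,54] z:[41,143/3] -> hit [41,45] leaf, test {P8(miss), P10(miss)}
    N4 x:[35,83/2] y:[36,48] z:[115/3,146/3] -> hit [115/3,83/2], descend [1, 12]
      N1 x:[39,81/2] y:[41,42] z:[140/3,146/3] -> miss, prune
      N12 x:[35,83/2] y:[36,48] z:[115/3,124/3] -> hit [115/3,124/3] leaf, test {P4@t=119/3, P6(miss)}

order=[0, 2, 5, 3, 10, 11, 4, 1, 12]  |boxes|=9  |leaves|=2  hit=P4

== RESULT ==
[0, 2, 5, 3, 10, 11, 4, 1, 12]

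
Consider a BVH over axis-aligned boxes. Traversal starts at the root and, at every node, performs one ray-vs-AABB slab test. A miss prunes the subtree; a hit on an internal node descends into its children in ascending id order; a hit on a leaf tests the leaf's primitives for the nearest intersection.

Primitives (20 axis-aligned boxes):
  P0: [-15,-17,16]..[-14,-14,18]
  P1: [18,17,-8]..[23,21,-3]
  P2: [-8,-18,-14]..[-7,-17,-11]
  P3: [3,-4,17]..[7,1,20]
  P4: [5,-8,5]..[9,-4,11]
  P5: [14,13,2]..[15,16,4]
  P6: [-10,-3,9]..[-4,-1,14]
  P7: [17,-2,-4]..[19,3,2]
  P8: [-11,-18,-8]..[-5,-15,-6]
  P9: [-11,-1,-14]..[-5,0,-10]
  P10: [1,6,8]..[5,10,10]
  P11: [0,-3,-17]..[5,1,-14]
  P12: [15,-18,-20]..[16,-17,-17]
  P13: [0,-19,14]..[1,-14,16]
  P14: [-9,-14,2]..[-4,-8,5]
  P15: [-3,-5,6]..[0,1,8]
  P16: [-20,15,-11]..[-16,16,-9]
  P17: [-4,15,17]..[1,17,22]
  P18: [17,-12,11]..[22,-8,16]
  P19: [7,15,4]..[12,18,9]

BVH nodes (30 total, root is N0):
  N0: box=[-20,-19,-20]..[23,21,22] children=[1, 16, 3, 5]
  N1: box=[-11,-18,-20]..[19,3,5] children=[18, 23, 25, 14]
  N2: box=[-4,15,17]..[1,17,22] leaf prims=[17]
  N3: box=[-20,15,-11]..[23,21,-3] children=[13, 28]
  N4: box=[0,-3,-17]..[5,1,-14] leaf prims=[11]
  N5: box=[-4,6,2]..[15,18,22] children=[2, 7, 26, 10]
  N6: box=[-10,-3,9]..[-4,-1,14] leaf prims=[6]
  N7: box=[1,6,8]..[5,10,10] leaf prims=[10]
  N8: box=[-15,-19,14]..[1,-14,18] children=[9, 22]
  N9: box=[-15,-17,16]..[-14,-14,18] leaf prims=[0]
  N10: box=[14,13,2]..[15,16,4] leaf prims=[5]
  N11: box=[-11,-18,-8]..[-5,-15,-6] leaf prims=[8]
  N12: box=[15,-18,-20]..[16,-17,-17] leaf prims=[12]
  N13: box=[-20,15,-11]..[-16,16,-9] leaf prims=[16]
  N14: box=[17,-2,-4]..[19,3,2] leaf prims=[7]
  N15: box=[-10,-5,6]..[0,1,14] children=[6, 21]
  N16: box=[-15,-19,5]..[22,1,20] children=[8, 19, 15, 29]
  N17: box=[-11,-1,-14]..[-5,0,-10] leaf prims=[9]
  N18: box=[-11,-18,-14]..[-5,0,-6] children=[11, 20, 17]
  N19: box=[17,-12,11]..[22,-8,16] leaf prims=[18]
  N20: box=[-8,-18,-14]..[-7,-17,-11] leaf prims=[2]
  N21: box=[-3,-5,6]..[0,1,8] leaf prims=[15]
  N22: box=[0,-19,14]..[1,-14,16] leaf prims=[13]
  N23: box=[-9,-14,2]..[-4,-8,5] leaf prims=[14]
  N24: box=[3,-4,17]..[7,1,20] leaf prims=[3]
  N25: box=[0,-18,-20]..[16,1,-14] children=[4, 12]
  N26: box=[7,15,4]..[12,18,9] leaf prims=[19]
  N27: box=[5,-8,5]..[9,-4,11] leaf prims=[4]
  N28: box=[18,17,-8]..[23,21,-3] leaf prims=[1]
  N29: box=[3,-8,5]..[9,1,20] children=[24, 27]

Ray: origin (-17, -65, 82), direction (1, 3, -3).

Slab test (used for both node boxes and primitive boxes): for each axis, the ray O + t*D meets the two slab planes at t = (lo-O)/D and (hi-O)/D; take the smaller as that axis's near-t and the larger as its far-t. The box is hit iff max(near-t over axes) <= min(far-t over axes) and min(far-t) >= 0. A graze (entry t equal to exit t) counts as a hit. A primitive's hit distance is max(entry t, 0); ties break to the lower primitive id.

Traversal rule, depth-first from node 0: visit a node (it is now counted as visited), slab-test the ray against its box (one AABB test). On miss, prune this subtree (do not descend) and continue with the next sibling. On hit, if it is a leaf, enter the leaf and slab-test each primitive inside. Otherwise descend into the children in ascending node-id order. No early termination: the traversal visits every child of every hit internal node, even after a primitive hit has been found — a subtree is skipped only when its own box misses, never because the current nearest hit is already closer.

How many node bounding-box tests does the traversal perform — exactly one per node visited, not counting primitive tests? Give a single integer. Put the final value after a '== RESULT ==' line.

Trace the traversal:
N0 x:[-3,40] y:[46/3,86/3] z:[20,34] -> hit [20,86/3], descend [1, 3, 5, 16]
  N1 x:[6,36] y:[47/3,68/3] z:[77/3,34] -> miss, prune
  N3 x:[-3,40] y:[80/3,86/3] z:[85/3,31] -> hit [85/3,86/3], descend [13, 28]
    N13 x:[-3,1] y:[80/3,27] z:[91/3,31] -> miss, prune
    N28 x:[35,40] y:[82/3,86/3] z:[85/3,30] -> miss, prune
  N5 x:[13,32] y:[71/3,83/3] z:[20,80/3] -> hit [71/3,80/3], descend [2, 7, 10, 26]
    N2 x:[13,18] y:[80/3,82/3] z:[20,65/3] -> miss, prune
    N7 x:[18,22] y:[71/3,25] z:[24,74/3] -> miss, prune
    N10 x:[31,32] y:[26,27] z:[26,80/3] -> miss, prune
    N26 x:[24,29] y:[80/3,83/3] z:[73/3,26] -> miss, prune
  N16 x:[2,39] y:[46/3,22] z:[62/3,77/3] -> hit [62/3,22], descend [8, 15, 19, 29]
    N8 x:[2,18] y:[46/3,17] z:[64/3,68/3] -> miss, prune
    N15 x:[7,17] y:[20,22] z:[68/3,76/3] -> miss, prune
    N19 x:[34,39] y:[53/3,19] z:[22,71/3] -> miss, prune
    N29 x:[20,26] y:[19,22] z:[62/3,77/3] -> hit [62/3,22], descend [24, 27]
      N24 x:[20,24] y:[61/3,22] z:[62/3,65/3] -> hit [62/3,65/3] leaf, test {P3@t=62/3}
      N27 x:[22,26] y:[19,61/3] z:[71/3,77/3] -> miss, prune

order=[0, 1, 3, 13, 28, 5, 2, 7, 10, 26, 16, 8, 15, 19, 29, 24, 27]  |boxes|=17  |leaves|=1  hit=P3

== RESULT ==
17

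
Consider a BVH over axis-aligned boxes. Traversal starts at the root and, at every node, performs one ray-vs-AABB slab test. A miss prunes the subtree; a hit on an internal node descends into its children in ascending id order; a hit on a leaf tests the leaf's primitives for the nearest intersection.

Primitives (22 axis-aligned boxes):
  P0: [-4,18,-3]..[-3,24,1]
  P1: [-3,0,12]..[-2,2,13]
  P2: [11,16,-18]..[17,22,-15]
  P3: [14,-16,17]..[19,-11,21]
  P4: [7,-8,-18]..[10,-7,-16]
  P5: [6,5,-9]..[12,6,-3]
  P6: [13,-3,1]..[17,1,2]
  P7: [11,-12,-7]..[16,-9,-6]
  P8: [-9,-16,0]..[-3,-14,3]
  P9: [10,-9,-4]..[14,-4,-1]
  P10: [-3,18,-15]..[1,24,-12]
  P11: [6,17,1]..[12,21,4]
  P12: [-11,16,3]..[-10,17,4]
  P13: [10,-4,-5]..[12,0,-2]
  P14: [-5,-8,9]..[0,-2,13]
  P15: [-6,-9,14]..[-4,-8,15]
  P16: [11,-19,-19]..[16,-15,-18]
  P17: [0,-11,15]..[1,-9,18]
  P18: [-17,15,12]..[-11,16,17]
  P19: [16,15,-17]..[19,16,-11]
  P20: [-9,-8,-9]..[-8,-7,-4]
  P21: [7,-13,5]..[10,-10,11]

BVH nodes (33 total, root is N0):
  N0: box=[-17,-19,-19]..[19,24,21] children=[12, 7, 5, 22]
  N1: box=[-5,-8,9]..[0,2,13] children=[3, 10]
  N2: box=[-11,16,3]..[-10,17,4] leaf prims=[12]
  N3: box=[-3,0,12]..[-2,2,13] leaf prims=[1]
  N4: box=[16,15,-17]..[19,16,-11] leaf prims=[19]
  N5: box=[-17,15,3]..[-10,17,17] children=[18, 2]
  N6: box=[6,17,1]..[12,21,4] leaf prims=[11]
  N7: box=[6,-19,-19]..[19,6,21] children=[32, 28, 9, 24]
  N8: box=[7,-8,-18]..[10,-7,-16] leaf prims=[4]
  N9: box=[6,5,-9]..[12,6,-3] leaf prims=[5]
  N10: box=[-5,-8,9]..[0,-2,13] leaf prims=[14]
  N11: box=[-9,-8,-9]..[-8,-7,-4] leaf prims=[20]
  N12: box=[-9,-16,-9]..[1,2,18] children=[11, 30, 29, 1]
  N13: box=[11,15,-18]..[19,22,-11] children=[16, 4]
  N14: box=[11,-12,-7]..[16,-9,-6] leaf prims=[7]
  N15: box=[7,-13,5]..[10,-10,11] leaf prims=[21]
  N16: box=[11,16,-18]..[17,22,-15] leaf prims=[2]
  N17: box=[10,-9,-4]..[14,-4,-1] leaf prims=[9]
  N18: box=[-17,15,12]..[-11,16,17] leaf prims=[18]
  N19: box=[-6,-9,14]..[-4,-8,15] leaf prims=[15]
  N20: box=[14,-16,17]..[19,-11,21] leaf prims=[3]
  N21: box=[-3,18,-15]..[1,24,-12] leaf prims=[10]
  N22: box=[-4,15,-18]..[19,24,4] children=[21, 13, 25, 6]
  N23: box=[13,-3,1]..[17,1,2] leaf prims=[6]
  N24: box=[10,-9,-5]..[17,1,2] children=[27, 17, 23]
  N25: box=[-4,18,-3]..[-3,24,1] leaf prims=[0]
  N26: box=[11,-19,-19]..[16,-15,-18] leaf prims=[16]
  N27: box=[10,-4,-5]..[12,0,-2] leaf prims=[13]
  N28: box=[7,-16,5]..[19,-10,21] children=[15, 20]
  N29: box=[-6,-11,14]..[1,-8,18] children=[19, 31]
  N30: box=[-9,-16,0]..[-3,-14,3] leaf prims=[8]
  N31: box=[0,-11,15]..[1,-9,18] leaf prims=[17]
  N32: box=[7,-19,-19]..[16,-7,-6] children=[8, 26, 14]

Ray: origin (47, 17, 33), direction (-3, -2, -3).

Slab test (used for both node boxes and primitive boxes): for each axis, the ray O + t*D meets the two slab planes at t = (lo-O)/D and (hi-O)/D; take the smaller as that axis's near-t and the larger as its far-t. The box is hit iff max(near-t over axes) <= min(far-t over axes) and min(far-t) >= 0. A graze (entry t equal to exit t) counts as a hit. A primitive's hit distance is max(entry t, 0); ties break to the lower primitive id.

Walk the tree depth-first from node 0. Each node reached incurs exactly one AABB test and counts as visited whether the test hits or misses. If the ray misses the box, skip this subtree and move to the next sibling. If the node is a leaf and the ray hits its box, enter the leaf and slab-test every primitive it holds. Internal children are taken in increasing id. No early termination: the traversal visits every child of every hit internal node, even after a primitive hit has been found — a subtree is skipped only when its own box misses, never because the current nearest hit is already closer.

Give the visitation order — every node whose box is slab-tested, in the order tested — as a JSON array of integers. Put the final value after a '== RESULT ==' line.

Trace the traversal:
N0 x:[28/3,64/3] y:[-7/2,18] z:[4,52/3] -> hit [28/3,52/3], descend [5, 7, 12, 22]
  N5 x:[19,64/3] y:[0,1] z:[16/3,10] -> miss, prune
  N7 x:[28/3,41/3] y:[11/2,18] z:[4,52/3] -> hit [28/3,41/3], descend [9, 24, 28, 32]
    N9 x:[35/3,41/3] y:[11/2,6] z:[12,14] -> miss, prune
    N24 x:[10,37/3] y:[8,13] z:[31/3,38/3] -> hit [31/3,37/3], descend [17, 23, 27]
      N17 x:[11,37/3] y:[21/2,13] z:[34/3,37/3] -> hit [34/3,37/3] leaf, test {P9@t=34/3}
      N23 x:[10,34/3] y:[8,10] z:[31/3,32/3] -> miss, prune
      N27 x:[35/3,37/3] y:[17/2,21/2] z:[35/3,38/3] -> miss, prune
    N28 x:[28/3,40/3] y:[27/2,33/2] z:[4,28/3] -> miss, prune
    N32 x:[31/3,40/3] y:[12,18] z:[13,52/3] -> hit [13,40/3], descend [8, 14, 26]
      N8 x:[37/3,40/3] y:[12,25/2] z:[49/3,17] -> miss, prune
      N14 x:[31/3,12] y:[13,29/2] z:[13,40/3] -> miss, prune
      N26 x:[31/3,12] y:[16,18] z:[17,52/3] -> miss, prune
  N12 x:[46/3,56/3] y:[15/2,33/2] z:[5,14] -> miss, prune
  N22 x:[28/3,17] y:[-7/2,1] z:[29/3,17] -> miss, prune

Visited [0, 5, 7, 9, 24, 17, 23, 27, 28, 32, 8, 14, 26, 12, 22]. Tests: 15 box, 1 leaf. Nearest: P9.

== RESULT ==
[0, 5, 7, 9, 24, 17, 23, 27, 28, 32, 8, 14, 26, 12, 22]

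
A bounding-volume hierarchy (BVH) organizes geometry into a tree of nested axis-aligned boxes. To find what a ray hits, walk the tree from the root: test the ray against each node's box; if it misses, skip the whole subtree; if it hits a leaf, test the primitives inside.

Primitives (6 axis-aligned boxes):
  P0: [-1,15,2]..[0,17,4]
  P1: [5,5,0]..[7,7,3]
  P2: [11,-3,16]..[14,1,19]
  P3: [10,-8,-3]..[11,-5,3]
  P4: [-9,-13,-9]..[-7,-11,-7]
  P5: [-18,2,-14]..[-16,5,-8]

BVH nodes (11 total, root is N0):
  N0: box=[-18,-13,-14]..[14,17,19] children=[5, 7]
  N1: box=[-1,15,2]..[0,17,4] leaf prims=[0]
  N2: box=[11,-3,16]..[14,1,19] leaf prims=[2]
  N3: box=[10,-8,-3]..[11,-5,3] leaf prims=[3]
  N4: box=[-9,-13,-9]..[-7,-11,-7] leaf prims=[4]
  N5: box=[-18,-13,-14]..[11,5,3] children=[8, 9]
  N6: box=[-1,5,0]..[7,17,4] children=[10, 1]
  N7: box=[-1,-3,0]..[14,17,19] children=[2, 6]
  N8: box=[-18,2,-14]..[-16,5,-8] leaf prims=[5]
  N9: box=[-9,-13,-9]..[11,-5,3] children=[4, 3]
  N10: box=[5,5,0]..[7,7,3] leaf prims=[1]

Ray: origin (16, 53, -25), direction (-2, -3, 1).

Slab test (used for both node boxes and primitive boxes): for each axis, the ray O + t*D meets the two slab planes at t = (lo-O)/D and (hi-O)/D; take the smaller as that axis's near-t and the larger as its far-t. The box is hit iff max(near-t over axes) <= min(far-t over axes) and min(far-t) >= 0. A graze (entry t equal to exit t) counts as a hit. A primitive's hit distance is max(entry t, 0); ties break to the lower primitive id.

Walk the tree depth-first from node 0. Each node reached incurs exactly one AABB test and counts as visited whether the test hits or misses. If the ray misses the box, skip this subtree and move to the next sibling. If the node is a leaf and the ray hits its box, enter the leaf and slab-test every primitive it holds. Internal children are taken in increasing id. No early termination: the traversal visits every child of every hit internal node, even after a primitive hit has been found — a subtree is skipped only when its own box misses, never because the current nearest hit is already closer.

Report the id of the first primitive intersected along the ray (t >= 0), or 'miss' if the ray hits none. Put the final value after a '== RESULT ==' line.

Walk:
N0 x:[1,17] y:[12,22] z:[11,44] -> hit [12,17], descend [5, 7]
  N5 x:[5/2,17] y:[16,22] z:[11,28] -> hit [16,17], descend [8, 9]
    N8 x:[16,17] y:[16,17] z:[11,17] -> hit [16,17] leaf, test {P5@t=16}
    N9 x:[5/2,25/2] y:[58/3,22] z:[16,28] -> miss, prune
  N7 x:[1,17/2] y:[12,56/3] z:[25,44] -> miss, prune

5 AABB tests over nodes [0, 5, 8, 9, 7]; 1 leaf entered; closest P5.

== RESULT ==
5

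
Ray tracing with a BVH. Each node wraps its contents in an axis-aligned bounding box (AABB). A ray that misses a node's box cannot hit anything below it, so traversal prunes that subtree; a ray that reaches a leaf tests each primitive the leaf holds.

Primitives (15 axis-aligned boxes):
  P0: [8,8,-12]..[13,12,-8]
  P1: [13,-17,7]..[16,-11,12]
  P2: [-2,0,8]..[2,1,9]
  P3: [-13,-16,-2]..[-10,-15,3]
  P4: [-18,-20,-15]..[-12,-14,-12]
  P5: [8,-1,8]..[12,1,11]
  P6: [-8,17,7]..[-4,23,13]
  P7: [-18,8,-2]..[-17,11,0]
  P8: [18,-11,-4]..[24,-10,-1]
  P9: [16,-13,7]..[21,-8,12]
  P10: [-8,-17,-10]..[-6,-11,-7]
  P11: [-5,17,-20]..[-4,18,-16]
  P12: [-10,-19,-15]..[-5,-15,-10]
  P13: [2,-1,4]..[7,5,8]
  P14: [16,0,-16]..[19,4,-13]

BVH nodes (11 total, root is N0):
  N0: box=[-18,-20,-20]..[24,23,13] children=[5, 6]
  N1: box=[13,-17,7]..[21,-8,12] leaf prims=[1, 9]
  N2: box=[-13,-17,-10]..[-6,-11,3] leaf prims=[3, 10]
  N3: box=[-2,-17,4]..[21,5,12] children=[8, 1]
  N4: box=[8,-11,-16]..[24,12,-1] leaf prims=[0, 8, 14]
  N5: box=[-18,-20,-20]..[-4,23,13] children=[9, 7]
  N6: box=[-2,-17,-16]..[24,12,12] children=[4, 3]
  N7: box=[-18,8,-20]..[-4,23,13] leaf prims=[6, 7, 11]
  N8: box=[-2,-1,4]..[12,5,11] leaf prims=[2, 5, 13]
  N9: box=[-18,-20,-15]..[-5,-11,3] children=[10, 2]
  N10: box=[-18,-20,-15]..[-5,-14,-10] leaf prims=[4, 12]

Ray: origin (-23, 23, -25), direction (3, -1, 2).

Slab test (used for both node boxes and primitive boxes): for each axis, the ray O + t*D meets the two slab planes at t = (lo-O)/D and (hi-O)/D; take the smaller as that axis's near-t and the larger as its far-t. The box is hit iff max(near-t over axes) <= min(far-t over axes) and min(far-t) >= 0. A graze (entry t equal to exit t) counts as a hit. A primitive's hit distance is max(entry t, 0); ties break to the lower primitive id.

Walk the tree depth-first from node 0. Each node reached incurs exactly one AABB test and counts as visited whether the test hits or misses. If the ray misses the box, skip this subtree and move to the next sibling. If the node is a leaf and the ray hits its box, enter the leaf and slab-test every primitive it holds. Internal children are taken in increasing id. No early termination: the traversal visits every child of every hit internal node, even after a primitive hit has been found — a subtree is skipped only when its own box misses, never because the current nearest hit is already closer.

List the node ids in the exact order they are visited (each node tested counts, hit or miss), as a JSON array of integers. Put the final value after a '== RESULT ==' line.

Walk:
N0 x:[5/3,47/3] y:[0,43] z:[5/2,19] -> hit [5/2,47/3], descend [5, 6]
  N5 x:[5/3,19/3] y:[0,43] z:[5/2,19] -> hit [5/2,19/3], descend [7, 9]
    N7 x:[5/3,19/3] y:[0,15] z:[5/2,19] -> hit [5/2,19/3] leaf, test {P6(miss), P7(miss), P11(miss)}
    N9 x:[5/3,6] y:[34,43] z:[5,14] -> miss, prune
  N6 x:[7,47/3] y:[11,40] z:[9/2,37/2] -> hit [11,47/3], descend [3, 4]
    N3 x:[7,44/3] y:[18,40] z:[29/2,37/2] -> miss, prune
    N4 x:[31/3,47/3] y:[11,34] z:[9/2,12] -> hit [11,12] leaf, test {P0(miss), P8(miss), P14(miss)}

7 AABB tests over nodes [0, 5, 7, 9, 6, 3, 4]; 2 leaves entered; closest miss.

== RESULT ==
[0, 5, 7, 9, 6, 3, 4]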